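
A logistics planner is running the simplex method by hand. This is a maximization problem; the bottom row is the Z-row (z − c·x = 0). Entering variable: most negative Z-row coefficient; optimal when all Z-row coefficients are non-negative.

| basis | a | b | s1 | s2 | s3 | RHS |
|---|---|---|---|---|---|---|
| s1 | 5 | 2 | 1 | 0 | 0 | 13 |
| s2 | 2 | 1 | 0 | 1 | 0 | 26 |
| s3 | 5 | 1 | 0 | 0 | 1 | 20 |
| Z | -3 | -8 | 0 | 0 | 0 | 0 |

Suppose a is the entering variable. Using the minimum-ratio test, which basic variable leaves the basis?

Column a entries and ratios — s1: 13/5 = 13/5; s2: 26/2 = 13; s3: 20/5 = 4.
Smallest ratio is 13/5 in the row of s1, so s1 leaves.

s1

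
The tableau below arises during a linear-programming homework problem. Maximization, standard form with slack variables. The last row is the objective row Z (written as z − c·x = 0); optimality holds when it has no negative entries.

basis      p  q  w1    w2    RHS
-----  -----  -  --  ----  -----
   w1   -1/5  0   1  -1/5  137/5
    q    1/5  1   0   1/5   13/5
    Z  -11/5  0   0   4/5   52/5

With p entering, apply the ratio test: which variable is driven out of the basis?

q

Column p entries and ratios — w1: -1/5 ≤ 0, skip; q: (13/5)/(1/5) = 13.
Smallest ratio is 13 in the row of q, so q leaves.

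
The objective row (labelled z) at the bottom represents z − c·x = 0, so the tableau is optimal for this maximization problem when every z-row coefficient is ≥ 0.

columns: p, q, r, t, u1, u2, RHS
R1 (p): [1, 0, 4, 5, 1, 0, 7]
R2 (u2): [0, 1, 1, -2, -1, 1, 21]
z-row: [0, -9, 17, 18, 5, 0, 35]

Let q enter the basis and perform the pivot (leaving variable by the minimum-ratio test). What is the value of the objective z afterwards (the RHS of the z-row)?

224

Ratio test on column q — row 1: entry 0 ≤ 0; row 2: 21/1 = 21. Minimum is 21 at row 2 (u2 leaves); pivot element 1.
Pivot on row 2; the z-row RHS becomes 35 − (-9)·21 = 224.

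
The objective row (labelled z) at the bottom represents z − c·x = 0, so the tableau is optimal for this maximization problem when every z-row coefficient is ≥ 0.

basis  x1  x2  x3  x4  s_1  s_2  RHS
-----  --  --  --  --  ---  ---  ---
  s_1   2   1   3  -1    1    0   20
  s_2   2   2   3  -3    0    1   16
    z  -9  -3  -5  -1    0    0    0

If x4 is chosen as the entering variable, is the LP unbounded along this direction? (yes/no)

Every constraint-row entry in column x4 is ≤ 0, so increasing x4 is unbounded.

yes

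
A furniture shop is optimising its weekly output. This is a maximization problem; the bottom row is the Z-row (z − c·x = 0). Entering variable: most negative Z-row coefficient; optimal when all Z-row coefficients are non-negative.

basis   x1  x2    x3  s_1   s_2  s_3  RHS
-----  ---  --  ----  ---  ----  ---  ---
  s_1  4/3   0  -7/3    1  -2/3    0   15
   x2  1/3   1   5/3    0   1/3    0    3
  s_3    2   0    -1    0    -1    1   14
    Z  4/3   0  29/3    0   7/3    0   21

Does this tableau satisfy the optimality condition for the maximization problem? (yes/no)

yes

Every Z-row coefficient is ≥ 0, so the tableau is optimal.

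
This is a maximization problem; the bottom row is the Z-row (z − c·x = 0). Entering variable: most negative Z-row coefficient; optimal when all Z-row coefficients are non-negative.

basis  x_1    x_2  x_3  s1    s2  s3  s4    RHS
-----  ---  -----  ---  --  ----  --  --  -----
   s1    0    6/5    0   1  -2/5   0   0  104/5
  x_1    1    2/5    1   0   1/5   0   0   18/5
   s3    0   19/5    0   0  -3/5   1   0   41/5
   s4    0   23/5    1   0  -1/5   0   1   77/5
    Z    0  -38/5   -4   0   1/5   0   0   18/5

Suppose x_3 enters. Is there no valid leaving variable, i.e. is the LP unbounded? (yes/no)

no

Column x_3 has positive entries in row(s) 2, 4, so the ratio test bounds it — not unbounded.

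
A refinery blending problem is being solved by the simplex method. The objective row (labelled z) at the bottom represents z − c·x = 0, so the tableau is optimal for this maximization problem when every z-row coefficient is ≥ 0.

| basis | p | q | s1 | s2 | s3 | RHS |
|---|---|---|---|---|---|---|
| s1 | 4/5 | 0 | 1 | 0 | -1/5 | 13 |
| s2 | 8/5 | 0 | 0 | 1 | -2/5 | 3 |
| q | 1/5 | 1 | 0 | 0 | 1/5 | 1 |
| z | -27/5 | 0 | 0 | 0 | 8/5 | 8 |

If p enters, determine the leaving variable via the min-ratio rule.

Column p entries and ratios — s1: 13/(4/5) = 65/4; s2: 3/(8/5) = 15/8; q: 1/(1/5) = 5.
Smallest ratio is 15/8 in the row of s2, so s2 leaves.

s2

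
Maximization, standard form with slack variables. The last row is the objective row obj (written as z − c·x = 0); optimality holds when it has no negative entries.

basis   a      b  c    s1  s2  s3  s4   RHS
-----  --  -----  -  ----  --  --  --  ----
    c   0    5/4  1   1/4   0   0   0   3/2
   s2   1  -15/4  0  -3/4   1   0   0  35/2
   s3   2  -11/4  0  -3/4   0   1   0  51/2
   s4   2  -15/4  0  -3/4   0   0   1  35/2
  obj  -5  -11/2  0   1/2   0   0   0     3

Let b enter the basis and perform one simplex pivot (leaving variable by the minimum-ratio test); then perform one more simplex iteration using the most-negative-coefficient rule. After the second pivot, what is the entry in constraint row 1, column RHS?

Ratio test on column b — row 1: (3/2)/(5/4) = 6/5; row 2: entry -15/4 ≤ 0; row 3: entry -11/4 ≤ 0; row 4: entry -15/4 ≤ 0. Minimum is 6/5 at row 1 (c leaves); pivot element 5/4.
Divide row 1 by 5/4; eliminate column b from the other rows.
Second iteration: most negative obj-row entry is -5 in column a, so a enters.
Ratio test on column a — row 1: entry 0 ≤ 0; row 2: 22/1 = 22; row 3: (144/5)/2 = 72/5; row 4: 22/2 = 11. Minimum is 11 at row 4 (s4 leaves); pivot element 2.
Divide row 4 by 2; eliminate column a from the other rows.
After both pivots, the entry at constraint row 1, column RHS is 6/5.

6/5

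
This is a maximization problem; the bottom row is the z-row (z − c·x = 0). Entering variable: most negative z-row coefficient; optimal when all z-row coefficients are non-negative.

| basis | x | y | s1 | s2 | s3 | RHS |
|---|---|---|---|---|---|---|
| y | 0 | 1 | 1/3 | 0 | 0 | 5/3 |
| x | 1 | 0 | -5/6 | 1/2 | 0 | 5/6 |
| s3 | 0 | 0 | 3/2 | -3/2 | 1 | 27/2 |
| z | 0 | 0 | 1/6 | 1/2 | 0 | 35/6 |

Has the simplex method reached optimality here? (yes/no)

Every z-row coefficient is ≥ 0, so the tableau is optimal.

yes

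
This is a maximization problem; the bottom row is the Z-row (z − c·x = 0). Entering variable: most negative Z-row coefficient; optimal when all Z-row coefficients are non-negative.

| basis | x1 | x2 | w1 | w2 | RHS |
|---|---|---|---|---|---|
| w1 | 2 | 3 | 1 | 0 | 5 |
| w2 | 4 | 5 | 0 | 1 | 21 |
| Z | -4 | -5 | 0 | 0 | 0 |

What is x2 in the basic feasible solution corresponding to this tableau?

x2 is not in the basis, so in the current basic feasible solution x2 = 0.

0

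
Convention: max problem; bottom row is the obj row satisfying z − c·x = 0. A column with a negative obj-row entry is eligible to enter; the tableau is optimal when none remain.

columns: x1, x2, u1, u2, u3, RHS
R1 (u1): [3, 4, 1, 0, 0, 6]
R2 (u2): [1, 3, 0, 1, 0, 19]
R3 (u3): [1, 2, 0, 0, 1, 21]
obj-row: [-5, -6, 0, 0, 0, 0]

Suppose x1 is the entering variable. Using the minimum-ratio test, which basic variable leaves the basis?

u1

Column x1 entries and ratios — u1: 6/3 = 2; u2: 19/1 = 19; u3: 21/1 = 21.
Smallest ratio is 2 in the row of u1, so u1 leaves.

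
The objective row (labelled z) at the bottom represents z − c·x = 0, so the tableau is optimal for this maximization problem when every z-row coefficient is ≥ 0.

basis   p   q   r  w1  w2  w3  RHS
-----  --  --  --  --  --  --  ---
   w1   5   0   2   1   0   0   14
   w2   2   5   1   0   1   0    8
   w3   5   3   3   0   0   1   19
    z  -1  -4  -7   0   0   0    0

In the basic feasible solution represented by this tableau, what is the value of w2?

8

w2 is basic (row 2); its value is the RHS of that row, 8.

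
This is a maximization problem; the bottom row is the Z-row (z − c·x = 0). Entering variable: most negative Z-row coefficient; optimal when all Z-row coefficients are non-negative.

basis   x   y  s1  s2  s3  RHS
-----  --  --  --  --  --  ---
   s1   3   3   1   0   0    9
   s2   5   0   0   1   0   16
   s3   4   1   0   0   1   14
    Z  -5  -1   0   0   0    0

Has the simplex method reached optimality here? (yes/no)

no

The Z-row has a negative entry -5 in column x, so it is not optimal.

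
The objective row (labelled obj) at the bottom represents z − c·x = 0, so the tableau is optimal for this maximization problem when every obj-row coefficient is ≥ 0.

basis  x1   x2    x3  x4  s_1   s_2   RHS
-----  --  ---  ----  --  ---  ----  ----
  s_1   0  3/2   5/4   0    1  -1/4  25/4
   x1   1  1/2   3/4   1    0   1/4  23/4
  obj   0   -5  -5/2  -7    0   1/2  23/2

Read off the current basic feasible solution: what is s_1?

s_1 is basic (row 1); its value is the RHS of that row, 25/4.

25/4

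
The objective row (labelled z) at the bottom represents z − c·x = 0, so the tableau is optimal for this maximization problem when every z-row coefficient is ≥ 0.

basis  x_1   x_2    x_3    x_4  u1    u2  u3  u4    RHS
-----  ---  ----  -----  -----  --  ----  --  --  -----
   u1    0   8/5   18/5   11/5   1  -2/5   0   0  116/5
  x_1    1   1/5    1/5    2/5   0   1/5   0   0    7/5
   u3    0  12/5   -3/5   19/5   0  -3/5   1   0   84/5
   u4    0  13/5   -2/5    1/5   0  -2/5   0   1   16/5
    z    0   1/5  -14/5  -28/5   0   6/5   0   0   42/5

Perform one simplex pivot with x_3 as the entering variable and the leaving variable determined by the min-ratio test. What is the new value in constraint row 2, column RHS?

1/9

Ratio test on column x_3 — row 1: (116/5)/(18/5) = 58/9; row 2: (7/5)/(1/5) = 7; row 3: entry -3/5 ≤ 0; row 4: entry -2/5 ≤ 0. Minimum is 58/9 at row 1 (u1 leaves); pivot element 18/5.
Divide row 1 by 18/5; eliminate column x_3 from the other rows.
Row 2 update in column RHS: 7/5 − (1/5)·(58/9) = 1/9.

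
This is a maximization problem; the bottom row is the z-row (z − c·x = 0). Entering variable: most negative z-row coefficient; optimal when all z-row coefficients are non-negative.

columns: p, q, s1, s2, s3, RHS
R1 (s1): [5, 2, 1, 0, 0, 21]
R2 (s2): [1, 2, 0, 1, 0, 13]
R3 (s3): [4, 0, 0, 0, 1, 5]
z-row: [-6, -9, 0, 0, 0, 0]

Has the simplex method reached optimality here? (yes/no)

The z-row has a negative entry -9 in column q, so it is not optimal.

no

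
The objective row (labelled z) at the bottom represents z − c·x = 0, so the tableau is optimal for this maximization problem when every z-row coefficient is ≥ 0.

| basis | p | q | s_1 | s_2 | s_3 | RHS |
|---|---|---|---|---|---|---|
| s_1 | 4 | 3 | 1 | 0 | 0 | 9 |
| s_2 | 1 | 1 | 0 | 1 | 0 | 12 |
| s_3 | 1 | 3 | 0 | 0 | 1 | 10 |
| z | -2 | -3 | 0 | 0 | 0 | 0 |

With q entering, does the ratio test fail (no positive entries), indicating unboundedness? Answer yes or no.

Column q has positive entries in row(s) 1, 2, 3, so the ratio test bounds it — not unbounded.

no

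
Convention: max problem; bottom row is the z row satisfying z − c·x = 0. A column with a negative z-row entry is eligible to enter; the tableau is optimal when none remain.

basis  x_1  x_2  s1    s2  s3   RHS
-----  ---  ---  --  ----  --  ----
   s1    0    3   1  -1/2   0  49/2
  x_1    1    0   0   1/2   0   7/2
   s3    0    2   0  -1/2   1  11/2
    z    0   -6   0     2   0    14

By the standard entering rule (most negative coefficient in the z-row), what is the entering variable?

x_2

Negative z-row entries: x_2: -6.
The most negative is -6 in column x_2, so x_2 enters.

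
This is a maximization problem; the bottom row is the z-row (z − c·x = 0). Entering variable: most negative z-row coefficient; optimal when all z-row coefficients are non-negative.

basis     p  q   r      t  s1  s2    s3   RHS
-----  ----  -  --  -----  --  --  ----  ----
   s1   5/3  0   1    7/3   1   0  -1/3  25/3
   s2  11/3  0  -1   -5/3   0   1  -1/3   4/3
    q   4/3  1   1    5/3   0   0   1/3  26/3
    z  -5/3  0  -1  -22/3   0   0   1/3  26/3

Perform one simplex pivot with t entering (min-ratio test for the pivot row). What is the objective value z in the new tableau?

244/7

Ratio test on column t — row 1: (25/3)/(7/3) = 25/7; row 2: entry -5/3 ≤ 0; row 3: (26/3)/(5/3) = 26/5. Minimum is 25/7 at row 1 (s1 leaves); pivot element 7/3.
Pivot on row 1; the z-row RHS becomes 26/3 − (-22/3)·(25/7) = 244/7.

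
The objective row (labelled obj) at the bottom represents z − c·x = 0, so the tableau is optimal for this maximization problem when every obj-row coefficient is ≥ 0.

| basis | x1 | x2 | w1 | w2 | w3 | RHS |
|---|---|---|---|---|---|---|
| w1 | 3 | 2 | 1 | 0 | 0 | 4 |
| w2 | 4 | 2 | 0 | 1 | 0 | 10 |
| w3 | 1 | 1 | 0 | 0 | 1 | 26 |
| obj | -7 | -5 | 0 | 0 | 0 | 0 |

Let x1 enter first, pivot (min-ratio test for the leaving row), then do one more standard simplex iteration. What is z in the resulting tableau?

Ratio test on column x1 — row 1: 4/3 = 4/3; row 2: 10/4 = 5/2; row 3: 26/1 = 26. Minimum is 4/3 at row 1 (w1 leaves); pivot element 3.
Pivot on row 1; the obj-row RHS becomes 0 − (-7)·(4/3) = 28/3.
Next entering variable (most negative obj-row entry -1/3): x2.
Ratio test on column x2 — row 1: (4/3)/(2/3) = 2; row 2: entry -2/3 ≤ 0; row 3: (74/3)/(1/3) = 74. Minimum is 2 at row 1 (x1 leaves); pivot element 2/3.
After the second pivot the obj-row RHS is 28/3 − (-1/3)·2 = 10.

10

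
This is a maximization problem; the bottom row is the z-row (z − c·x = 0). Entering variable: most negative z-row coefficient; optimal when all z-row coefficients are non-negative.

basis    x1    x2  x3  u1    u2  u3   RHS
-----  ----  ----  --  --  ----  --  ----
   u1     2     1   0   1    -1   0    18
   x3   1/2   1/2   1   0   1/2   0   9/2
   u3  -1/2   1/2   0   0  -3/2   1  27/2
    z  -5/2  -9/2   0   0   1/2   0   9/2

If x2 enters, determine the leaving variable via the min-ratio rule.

Column x2 entries and ratios — u1: 18/1 = 18; x3: (9/2)/(1/2) = 9; u3: (27/2)/(1/2) = 27.
Smallest ratio is 9 in the row of x3, so x3 leaves.

x3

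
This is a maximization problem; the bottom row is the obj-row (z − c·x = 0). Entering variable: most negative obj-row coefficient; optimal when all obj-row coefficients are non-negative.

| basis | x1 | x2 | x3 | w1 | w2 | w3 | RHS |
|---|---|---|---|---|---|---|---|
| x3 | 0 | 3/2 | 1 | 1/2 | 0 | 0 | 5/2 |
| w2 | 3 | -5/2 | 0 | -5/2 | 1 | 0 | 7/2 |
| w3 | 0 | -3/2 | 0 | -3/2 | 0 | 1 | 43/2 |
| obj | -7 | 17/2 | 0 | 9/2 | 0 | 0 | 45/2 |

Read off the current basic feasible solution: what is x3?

x3 is basic (row 1); its value is the RHS of that row, 5/2.

5/2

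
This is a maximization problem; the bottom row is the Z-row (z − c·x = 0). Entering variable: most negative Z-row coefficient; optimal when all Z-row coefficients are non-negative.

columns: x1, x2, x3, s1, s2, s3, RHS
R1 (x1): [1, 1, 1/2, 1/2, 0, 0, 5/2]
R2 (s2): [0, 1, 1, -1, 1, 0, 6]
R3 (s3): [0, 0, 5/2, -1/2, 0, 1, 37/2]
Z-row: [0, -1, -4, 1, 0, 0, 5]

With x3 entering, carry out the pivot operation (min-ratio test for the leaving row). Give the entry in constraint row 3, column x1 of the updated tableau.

Ratio test on column x3 — row 1: (5/2)/(1/2) = 5; row 2: 6/1 = 6; row 3: (37/2)/(5/2) = 37/5. Minimum is 5 at row 1 (x1 leaves); pivot element 1/2.
Divide row 1 by 1/2; eliminate column x3 from the other rows.
Row 3 update in column x1: 0 − (5/2)·2 = -5.

-5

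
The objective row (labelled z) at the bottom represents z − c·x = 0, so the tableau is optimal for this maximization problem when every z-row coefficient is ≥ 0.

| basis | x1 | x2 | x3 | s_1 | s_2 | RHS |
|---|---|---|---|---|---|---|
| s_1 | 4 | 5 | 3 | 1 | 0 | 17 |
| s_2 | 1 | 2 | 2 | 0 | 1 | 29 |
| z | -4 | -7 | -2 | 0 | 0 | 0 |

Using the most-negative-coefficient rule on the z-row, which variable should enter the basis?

Negative z-row entries: x1: -4, x2: -7, x3: -2.
The most negative is -7 in column x2, so x2 enters.

x2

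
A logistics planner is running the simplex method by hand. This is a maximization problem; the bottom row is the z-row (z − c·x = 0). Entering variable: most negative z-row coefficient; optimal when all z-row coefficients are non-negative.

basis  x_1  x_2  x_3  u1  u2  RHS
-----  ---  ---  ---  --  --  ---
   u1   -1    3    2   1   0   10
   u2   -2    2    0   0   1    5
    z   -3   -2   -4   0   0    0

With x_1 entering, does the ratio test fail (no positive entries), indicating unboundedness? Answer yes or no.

Every constraint-row entry in column x_1 is ≤ 0, so increasing x_1 is unbounded.

yes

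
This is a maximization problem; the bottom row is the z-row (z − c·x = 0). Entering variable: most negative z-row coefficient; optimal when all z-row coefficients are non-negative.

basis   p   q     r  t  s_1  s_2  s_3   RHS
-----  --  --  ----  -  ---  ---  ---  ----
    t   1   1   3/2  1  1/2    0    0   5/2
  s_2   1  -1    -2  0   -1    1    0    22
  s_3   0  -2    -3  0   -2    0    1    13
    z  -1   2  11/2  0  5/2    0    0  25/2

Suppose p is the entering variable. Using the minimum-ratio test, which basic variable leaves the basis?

t

Column p entries and ratios — t: (5/2)/1 = 5/2; s_2: 22/1 = 22; s_3: 0 ≤ 0, skip.
Smallest ratio is 5/2 in the row of t, so t leaves.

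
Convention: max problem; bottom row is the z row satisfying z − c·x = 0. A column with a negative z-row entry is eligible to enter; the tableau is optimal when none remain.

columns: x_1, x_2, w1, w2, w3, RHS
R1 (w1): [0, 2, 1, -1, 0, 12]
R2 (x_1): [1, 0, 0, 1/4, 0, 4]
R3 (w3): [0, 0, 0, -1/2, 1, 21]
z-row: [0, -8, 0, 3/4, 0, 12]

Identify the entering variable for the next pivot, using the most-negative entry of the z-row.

Negative z-row entries: x_2: -8.
The most negative is -8 in column x_2, so x_2 enters.

x_2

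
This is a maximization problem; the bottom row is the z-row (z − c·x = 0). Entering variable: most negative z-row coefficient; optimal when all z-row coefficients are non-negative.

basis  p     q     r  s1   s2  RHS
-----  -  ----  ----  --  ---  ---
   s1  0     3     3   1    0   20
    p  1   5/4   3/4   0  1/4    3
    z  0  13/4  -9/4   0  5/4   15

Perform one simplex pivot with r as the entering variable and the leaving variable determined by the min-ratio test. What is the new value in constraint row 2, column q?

Ratio test on column r — row 1: 20/3 = 20/3; row 2: 3/(3/4) = 4. Minimum is 4 at row 2 (p leaves); pivot element 3/4.
Divide row 2 by 3/4; eliminate column r from the other rows.
In the new row 2, the q entry is the old entry divided by the pivot: (5/4)/(3/4) = 5/3.

5/3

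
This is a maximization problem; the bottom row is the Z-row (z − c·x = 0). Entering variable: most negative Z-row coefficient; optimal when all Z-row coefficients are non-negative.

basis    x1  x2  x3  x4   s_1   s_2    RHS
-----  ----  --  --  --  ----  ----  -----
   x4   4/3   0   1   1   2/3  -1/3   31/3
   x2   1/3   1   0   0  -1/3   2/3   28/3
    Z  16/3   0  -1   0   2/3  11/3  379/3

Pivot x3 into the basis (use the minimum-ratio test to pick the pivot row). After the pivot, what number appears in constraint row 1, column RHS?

Ratio test on column x3 — row 1: (31/3)/1 = 31/3; row 2: entry 0 ≤ 0. Minimum is 31/3 at row 1 (x4 leaves); pivot element 1.
Divide row 1 by 1; eliminate column x3 from the other rows.
In the new row 1, the RHS entry is the old entry divided by the pivot: (31/3)/1 = 31/3.

31/3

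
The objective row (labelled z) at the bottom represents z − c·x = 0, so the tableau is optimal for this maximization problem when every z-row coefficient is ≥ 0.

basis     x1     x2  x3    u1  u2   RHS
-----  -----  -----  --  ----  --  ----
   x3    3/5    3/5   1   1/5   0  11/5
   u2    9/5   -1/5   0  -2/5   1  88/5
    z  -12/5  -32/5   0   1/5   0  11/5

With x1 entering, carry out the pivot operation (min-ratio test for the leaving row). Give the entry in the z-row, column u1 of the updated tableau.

Ratio test on column x1 — row 1: (11/5)/(3/5) = 11/3; row 2: (88/5)/(9/5) = 88/9. Minimum is 11/3 at row 1 (x3 leaves); pivot element 3/5.
Divide row 1 by 3/5; eliminate column x1 from the other rows.
z-row update in column u1: 1/5 − (-12/5)·(1/3) = 1.

1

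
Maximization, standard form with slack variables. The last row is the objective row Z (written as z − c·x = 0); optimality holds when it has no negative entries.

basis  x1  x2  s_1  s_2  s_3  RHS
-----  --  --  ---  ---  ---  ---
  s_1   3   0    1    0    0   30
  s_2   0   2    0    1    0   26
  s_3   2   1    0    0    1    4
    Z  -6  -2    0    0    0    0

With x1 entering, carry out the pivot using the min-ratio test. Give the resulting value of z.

12

Ratio test on column x1 — row 1: 30/3 = 10; row 2: entry 0 ≤ 0; row 3: 4/2 = 2. Minimum is 2 at row 3 (s_3 leaves); pivot element 2.
Pivot on row 3; the Z-row RHS becomes 0 − (-6)·2 = 12.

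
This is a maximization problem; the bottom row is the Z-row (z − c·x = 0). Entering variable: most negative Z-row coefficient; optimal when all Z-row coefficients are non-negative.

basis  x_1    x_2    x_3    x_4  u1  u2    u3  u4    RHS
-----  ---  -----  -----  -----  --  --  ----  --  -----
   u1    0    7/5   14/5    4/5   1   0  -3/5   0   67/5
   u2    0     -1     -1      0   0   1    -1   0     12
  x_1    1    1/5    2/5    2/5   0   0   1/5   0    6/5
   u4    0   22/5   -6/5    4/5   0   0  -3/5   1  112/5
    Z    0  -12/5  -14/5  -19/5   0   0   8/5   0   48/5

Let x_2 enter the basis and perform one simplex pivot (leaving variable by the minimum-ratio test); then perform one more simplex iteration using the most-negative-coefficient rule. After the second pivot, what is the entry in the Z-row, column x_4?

-3/5

Ratio test on column x_2 — row 1: (67/5)/(7/5) = 67/7; row 2: entry -1 ≤ 0; row 3: (6/5)/(1/5) = 6; row 4: (112/5)/(22/5) = 56/11. Minimum is 56/11 at row 4 (u4 leaves); pivot element 22/5.
Divide row 4 by 22/5; eliminate column x_2 from the other rows.
Second iteration: most negative Z-row entry is -38/11 in column x_3, so x_3 enters.
Ratio test on column x_3 — row 1: (69/11)/(35/11) = 69/35; row 2: entry -14/11 ≤ 0; row 3: (2/11)/(5/11) = 2/5; row 4: entry -3/11 ≤ 0. Minimum is 2/5 at row 3 (x_1 leaves); pivot element 5/11.
Divide row 3 by 5/11; eliminate column x_3 from the other rows.
After both pivots, the entry at the Z-row, column x_4 is -3/5.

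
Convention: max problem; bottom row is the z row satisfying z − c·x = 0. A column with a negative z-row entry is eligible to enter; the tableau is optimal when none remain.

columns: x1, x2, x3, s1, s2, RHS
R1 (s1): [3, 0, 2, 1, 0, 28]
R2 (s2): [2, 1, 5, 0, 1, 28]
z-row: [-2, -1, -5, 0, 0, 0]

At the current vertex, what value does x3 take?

0

x3 is not in the basis, so in the current basic feasible solution x3 = 0.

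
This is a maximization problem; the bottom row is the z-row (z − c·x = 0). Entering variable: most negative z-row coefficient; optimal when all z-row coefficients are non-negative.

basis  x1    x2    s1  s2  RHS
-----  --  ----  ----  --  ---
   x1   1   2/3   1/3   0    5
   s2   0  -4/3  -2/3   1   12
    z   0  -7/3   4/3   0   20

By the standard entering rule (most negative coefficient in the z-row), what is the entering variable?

x2

Negative z-row entries: x2: -7/3.
The most negative is -7/3 in column x2, so x2 enters.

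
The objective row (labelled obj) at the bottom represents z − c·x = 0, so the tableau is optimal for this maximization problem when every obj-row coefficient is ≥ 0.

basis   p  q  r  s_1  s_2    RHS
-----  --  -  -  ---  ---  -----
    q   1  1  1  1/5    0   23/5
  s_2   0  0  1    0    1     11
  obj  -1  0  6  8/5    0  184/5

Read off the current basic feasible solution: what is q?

23/5

q is basic (row 1); its value is the RHS of that row, 23/5.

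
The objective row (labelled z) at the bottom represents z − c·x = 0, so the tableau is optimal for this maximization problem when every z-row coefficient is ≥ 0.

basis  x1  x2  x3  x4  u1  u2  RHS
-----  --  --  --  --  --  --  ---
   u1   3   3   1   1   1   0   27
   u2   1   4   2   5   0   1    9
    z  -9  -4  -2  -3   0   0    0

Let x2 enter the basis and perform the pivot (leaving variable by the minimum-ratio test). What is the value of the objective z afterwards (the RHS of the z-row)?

Ratio test on column x2 — row 1: 27/3 = 9; row 2: 9/4 = 9/4. Minimum is 9/4 at row 2 (u2 leaves); pivot element 4.
Pivot on row 2; the z-row RHS becomes 0 − (-4)·(9/4) = 9.

9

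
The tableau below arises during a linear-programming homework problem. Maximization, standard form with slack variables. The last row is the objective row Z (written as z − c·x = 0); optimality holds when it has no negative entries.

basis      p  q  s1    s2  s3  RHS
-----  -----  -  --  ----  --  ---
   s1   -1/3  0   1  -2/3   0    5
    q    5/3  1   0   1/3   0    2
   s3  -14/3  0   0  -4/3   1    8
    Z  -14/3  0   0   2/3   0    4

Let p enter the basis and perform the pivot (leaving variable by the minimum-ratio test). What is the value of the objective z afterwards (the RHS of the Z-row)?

Ratio test on column p — row 1: entry -1/3 ≤ 0; row 2: 2/(5/3) = 6/5; row 3: entry -14/3 ≤ 0. Minimum is 6/5 at row 2 (q leaves); pivot element 5/3.
Pivot on row 2; the Z-row RHS becomes 4 − (-14/3)·(6/5) = 48/5.

48/5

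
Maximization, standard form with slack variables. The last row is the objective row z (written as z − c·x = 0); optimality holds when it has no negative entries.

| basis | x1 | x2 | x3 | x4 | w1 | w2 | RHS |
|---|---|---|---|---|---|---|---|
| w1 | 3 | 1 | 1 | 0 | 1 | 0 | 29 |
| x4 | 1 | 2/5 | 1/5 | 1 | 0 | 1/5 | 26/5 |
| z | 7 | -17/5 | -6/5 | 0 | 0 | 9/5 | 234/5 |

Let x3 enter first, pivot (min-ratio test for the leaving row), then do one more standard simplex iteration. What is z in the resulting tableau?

91

Ratio test on column x3 — row 1: 29/1 = 29; row 2: (26/5)/(1/5) = 26. Minimum is 26 at row 2 (x4 leaves); pivot element 1/5.
Pivot on row 2; the z-row RHS becomes 234/5 − (-6/5)·26 = 78.
Next entering variable (most negative z-row entry -1): x2.
Ratio test on column x2 — row 1: entry -1 ≤ 0; row 2: 26/2 = 13. Minimum is 13 at row 2 (x3 leaves); pivot element 2.
After the second pivot the z-row RHS is 78 − (-1)·13 = 91.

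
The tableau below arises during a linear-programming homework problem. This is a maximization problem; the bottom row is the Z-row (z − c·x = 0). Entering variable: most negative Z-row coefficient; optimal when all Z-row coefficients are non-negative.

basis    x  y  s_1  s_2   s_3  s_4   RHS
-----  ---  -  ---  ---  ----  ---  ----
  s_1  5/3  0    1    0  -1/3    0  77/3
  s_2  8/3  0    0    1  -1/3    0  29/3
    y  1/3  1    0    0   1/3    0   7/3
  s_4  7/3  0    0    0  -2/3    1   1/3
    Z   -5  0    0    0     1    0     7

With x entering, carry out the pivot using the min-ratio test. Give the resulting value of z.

54/7

Ratio test on column x — row 1: (77/3)/(5/3) = 77/5; row 2: (29/3)/(8/3) = 29/8; row 3: (7/3)/(1/3) = 7; row 4: (1/3)/(7/3) = 1/7. Minimum is 1/7 at row 4 (s_4 leaves); pivot element 7/3.
Pivot on row 4; the Z-row RHS becomes 7 − (-5)·(1/7) = 54/7.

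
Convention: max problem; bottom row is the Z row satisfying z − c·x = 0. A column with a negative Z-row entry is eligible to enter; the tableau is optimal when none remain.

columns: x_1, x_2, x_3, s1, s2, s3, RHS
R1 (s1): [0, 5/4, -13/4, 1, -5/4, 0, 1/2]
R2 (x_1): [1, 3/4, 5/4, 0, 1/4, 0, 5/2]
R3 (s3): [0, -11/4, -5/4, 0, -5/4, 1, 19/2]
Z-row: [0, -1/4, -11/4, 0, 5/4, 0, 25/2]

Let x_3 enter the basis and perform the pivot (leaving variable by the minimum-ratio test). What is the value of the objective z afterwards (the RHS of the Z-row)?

Ratio test on column x_3 — row 1: entry -13/4 ≤ 0; row 2: (5/2)/(5/4) = 2; row 3: entry -5/4 ≤ 0. Minimum is 2 at row 2 (x_1 leaves); pivot element 5/4.
Pivot on row 2; the Z-row RHS becomes 25/2 − (-11/4)·2 = 18.

18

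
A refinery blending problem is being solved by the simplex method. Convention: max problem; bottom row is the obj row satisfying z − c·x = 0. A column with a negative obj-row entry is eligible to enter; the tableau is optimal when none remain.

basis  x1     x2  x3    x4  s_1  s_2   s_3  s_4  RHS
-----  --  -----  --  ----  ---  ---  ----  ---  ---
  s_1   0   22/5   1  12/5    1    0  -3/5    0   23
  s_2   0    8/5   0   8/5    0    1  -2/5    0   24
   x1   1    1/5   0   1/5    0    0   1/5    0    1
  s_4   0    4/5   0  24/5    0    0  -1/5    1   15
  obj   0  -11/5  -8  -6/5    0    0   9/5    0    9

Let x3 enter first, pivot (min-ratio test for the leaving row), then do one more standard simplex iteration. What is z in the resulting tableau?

Ratio test on column x3 — row 1: 23/1 = 23; row 2: entry 0 ≤ 0; row 3: entry 0 ≤ 0; row 4: entry 0 ≤ 0. Minimum is 23 at row 1 (s_1 leaves); pivot element 1.
Pivot on row 1; the obj-row RHS becomes 9 − (-8)·23 = 193.
Next entering variable (most negative obj-row entry -3): s_3.
Ratio test on column s_3 — row 1: entry -3/5 ≤ 0; row 2: entry -2/5 ≤ 0; row 3: 1/(1/5) = 5; row 4: entry -1/5 ≤ 0. Minimum is 5 at row 3 (x1 leaves); pivot element 1/5.
After the second pivot the obj-row RHS is 193 − (-3)·5 = 208.

208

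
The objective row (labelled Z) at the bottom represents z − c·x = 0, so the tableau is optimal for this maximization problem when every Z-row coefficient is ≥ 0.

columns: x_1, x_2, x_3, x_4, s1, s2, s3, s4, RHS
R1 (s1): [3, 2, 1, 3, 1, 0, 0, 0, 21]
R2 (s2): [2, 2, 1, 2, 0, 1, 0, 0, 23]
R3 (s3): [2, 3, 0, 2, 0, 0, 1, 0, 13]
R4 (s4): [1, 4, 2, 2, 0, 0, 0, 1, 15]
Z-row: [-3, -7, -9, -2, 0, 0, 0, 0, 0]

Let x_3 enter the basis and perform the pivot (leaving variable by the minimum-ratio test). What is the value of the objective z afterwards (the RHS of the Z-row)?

135/2

Ratio test on column x_3 — row 1: 21/1 = 21; row 2: 23/1 = 23; row 3: entry 0 ≤ 0; row 4: 15/2 = 15/2. Minimum is 15/2 at row 4 (s4 leaves); pivot element 2.
Pivot on row 4; the Z-row RHS becomes 0 − (-9)·(15/2) = 135/2.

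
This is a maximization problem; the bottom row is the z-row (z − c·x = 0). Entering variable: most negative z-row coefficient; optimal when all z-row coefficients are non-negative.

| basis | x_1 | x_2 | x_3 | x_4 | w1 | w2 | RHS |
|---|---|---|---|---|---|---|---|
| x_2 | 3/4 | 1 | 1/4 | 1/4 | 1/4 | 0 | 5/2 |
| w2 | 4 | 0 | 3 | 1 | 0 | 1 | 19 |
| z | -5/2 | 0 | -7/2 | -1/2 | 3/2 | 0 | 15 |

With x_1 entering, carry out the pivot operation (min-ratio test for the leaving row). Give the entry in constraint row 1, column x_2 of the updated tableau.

4/3

Ratio test on column x_1 — row 1: (5/2)/(3/4) = 10/3; row 2: 19/4 = 19/4. Minimum is 10/3 at row 1 (x_2 leaves); pivot element 3/4.
Divide row 1 by 3/4; eliminate column x_1 from the other rows.
In the new row 1, the x_2 entry is the old entry divided by the pivot: 1/(3/4) = 4/3.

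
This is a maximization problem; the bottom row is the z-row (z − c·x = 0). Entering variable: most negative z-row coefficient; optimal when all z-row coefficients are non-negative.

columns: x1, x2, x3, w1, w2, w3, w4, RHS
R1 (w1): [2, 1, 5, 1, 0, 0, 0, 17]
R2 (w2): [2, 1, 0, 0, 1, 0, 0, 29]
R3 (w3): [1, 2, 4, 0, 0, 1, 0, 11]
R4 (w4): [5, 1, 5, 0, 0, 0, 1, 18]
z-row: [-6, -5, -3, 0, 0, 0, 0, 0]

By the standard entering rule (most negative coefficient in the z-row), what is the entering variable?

Negative z-row entries: x1: -6, x2: -5, x3: -3.
The most negative is -6 in column x1, so x1 enters.

x1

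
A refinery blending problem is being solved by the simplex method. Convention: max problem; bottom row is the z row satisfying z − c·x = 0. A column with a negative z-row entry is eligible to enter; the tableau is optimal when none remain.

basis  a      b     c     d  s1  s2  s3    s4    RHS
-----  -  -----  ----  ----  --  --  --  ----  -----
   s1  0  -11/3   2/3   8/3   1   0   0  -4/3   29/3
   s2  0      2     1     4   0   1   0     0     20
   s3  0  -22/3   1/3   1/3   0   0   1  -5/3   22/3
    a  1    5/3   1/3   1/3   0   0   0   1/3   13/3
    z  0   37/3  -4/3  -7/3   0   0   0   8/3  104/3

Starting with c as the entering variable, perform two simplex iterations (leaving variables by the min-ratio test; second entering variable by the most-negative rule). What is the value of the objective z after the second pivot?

Ratio test on column c — row 1: (29/3)/(2/3) = 29/2; row 2: 20/1 = 20; row 3: (22/3)/(1/3) = 22; row 4: (13/3)/(1/3) = 13. Minimum is 13 at row 4 (a leaves); pivot element 1/3.
Pivot on row 4; the z-row RHS becomes 104/3 − (-4/3)·13 = 52.
Next entering variable (most negative z-row entry -1): d.
Ratio test on column d — row 1: 1/2 = 1/2; row 2: 7/3 = 7/3; row 3: entry 0 ≤ 0; row 4: 13/1 = 13. Minimum is 1/2 at row 1 (s1 leaves); pivot element 2.
After the second pivot the z-row RHS is 52 − (-1)·(1/2) = 105/2.

105/2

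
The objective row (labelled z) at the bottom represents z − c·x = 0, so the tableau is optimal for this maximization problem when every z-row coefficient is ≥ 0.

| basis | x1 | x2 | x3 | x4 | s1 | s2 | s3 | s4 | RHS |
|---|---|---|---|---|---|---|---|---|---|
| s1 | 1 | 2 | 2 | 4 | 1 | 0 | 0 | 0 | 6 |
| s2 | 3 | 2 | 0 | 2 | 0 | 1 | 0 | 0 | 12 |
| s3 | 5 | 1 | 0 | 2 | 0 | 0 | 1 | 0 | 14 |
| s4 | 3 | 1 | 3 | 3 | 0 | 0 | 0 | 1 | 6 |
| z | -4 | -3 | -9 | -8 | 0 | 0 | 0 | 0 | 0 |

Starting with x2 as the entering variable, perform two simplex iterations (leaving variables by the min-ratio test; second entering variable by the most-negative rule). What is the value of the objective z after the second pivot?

18

Ratio test on column x2 — row 1: 6/2 = 3; row 2: 12/2 = 6; row 3: 14/1 = 14; row 4: 6/1 = 6. Minimum is 3 at row 1 (s1 leaves); pivot element 2.
Pivot on row 1; the z-row RHS becomes 0 − (-3)·3 = 9.
Next entering variable (most negative z-row entry -6): x3.
Ratio test on column x3 — row 1: 3/1 = 3; row 2: entry -2 ≤ 0; row 3: entry -1 ≤ 0; row 4: 3/2 = 3/2. Minimum is 3/2 at row 4 (s4 leaves); pivot element 2.
After the second pivot the z-row RHS is 9 − (-6)·(3/2) = 18.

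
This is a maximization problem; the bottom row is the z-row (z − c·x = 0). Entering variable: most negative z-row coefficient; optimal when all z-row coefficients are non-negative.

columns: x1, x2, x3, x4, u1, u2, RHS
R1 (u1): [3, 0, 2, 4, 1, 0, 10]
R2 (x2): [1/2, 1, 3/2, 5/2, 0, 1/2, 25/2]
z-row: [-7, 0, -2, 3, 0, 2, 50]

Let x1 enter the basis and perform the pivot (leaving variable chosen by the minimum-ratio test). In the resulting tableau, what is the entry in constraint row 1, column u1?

1/3

Ratio test on column x1 — row 1: 10/3 = 10/3; row 2: (25/2)/(1/2) = 25. Minimum is 10/3 at row 1 (u1 leaves); pivot element 3.
Divide row 1 by 3; eliminate column x1 from the other rows.
In the new row 1, the u1 entry is the old entry divided by the pivot: 1/3 = 1/3.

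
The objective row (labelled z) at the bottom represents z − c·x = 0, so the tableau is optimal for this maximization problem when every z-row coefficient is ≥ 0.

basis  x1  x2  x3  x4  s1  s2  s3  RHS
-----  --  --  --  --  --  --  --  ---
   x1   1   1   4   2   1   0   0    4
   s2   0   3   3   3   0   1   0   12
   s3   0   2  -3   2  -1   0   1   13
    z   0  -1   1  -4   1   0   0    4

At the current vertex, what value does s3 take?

13

s3 is basic (row 3); its value is the RHS of that row, 13.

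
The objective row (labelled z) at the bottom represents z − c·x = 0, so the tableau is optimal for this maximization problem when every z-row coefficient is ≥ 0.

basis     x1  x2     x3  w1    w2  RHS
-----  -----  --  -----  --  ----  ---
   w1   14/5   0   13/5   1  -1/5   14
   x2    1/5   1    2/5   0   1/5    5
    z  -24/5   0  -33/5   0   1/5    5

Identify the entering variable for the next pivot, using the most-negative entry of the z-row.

Negative z-row entries: x1: -24/5, x3: -33/5.
The most negative is -33/5 in column x3, so x3 enters.

x3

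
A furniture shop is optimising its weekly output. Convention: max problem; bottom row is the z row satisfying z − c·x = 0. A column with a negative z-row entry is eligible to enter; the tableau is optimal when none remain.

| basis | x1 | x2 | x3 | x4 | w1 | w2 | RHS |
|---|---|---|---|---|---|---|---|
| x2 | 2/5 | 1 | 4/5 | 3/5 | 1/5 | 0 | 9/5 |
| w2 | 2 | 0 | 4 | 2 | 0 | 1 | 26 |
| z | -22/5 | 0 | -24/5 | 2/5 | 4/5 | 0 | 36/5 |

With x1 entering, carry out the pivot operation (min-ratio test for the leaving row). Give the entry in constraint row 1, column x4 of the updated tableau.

3/2

Ratio test on column x1 — row 1: (9/5)/(2/5) = 9/2; row 2: 26/2 = 13. Minimum is 9/2 at row 1 (x2 leaves); pivot element 2/5.
Divide row 1 by 2/5; eliminate column x1 from the other rows.
In the new row 1, the x4 entry is the old entry divided by the pivot: (3/5)/(2/5) = 3/2.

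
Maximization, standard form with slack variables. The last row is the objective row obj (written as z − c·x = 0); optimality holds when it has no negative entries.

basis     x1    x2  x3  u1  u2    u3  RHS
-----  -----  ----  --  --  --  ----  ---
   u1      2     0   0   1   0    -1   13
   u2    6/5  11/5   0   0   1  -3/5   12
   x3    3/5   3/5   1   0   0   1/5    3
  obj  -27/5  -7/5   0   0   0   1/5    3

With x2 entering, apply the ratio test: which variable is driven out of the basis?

Column x2 entries and ratios — u1: 0 ≤ 0, skip; u2: 12/(11/5) = 60/11; x3: 3/(3/5) = 5.
Smallest ratio is 5 in the row of x3, so x3 leaves.

x3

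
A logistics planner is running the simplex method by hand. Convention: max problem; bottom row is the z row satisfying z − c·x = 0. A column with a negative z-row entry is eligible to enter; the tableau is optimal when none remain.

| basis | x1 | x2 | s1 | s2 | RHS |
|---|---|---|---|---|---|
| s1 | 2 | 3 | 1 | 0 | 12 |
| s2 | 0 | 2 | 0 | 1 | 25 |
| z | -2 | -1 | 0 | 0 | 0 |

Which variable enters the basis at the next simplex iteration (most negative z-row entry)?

x1

Negative z-row entries: x1: -2, x2: -1.
The most negative is -2 in column x1, so x1 enters.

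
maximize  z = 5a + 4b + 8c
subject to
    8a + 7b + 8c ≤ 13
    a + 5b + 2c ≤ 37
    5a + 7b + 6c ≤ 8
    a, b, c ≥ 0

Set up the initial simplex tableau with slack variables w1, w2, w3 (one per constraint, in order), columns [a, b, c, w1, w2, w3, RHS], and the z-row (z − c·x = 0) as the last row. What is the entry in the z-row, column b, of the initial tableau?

The z-row carries the negated objective coefficients: the b entry is -4.

-4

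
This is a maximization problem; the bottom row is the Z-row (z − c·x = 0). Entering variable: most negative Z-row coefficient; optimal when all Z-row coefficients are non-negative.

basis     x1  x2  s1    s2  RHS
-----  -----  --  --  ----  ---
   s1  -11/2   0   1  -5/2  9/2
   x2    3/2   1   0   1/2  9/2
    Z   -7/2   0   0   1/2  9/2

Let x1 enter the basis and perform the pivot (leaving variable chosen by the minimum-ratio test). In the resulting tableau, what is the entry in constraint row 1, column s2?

Ratio test on column x1 — row 1: entry -11/2 ≤ 0; row 2: (9/2)/(3/2) = 3. Minimum is 3 at row 2 (x2 leaves); pivot element 3/2.
Divide row 2 by 3/2; eliminate column x1 from the other rows.
Row 1 update in column s2: -5/2 − (-11/2)·(1/3) = -2/3.

-2/3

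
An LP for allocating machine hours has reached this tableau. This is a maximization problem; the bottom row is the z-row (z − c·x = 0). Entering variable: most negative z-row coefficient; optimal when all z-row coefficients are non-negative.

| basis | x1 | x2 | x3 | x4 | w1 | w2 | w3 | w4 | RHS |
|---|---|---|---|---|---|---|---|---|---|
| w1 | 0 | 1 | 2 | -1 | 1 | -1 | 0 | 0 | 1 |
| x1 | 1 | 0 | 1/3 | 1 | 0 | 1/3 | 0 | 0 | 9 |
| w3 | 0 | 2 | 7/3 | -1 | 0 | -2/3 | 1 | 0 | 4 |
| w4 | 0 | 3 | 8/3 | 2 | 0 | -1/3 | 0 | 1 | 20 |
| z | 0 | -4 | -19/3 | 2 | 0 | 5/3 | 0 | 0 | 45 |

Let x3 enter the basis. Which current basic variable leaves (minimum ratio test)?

Column x3 entries and ratios — w1: 1/2 = 1/2; x1: 9/(1/3) = 27; w3: 4/(7/3) = 12/7; w4: 20/(8/3) = 15/2.
Smallest ratio is 1/2 in the row of w1, so w1 leaves.

w1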